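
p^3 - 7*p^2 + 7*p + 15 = (p - 5)*(p - 3)*(p + 1)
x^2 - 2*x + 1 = (x - 1)^2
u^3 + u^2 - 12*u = u*(u - 3)*(u + 4)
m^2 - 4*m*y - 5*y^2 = (m - 5*y)*(m + y)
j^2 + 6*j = j*(j + 6)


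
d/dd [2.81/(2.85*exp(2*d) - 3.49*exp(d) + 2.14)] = (9.8069 - 16.017*exp(d))*exp(d)/(2.85*exp(2*d) - 3.49*exp(d) + 2.14)^2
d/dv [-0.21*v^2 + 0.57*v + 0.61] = 0.57 - 0.42*v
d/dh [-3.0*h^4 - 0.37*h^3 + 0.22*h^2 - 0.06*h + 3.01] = -12.0*h^3 - 1.11*h^2 + 0.44*h - 0.06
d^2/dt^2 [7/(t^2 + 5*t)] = 14*(-t*(t + 5) + (2*t + 5)^2)/(t^3*(t + 5)^3)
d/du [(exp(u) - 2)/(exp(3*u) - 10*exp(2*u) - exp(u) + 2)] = ((exp(u) - 2)*(-3*exp(2*u) + 20*exp(u) + 1) + exp(3*u) - 10*exp(2*u) - exp(u) + 2)*exp(u)/(exp(3*u) - 10*exp(2*u) - exp(u) + 2)^2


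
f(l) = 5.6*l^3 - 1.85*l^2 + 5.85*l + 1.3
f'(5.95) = 578.60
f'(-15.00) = 3841.35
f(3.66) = 272.49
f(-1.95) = -58.67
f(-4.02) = -415.92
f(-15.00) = -19402.70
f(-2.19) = -79.20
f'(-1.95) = 76.95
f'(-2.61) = 129.95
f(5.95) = 1150.22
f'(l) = 16.8*l^2 - 3.7*l + 5.85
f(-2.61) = -126.14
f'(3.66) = 217.35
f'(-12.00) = 2469.45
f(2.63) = 105.76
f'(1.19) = 25.24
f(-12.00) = -10012.10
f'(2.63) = 112.32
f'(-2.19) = 94.53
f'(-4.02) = 292.22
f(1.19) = 15.08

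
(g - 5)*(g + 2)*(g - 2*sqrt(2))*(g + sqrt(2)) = g^4 - 3*g^3 - sqrt(2)*g^3 - 14*g^2 + 3*sqrt(2)*g^2 + 12*g + 10*sqrt(2)*g + 40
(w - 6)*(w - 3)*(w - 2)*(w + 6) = w^4 - 5*w^3 - 30*w^2 + 180*w - 216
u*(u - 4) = u^2 - 4*u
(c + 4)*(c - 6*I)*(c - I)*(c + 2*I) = c^4 + 4*c^3 - 5*I*c^3 + 8*c^2 - 20*I*c^2 + 32*c - 12*I*c - 48*I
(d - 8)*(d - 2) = d^2 - 10*d + 16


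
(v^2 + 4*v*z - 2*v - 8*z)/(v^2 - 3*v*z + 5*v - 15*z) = (v^2 + 4*v*z - 2*v - 8*z)/(v^2 - 3*v*z + 5*v - 15*z)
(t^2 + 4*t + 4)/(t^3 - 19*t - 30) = (t + 2)/(t^2 - 2*t - 15)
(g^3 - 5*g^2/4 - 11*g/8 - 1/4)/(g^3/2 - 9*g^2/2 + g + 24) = (8*g^3 - 10*g^2 - 11*g - 2)/(4*(g^3 - 9*g^2 + 2*g + 48))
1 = 1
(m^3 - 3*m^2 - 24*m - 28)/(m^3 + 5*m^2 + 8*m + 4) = (m - 7)/(m + 1)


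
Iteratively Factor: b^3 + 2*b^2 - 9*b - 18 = (b - 3)*(b^2 + 5*b + 6) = (b - 3)*(b + 2)*(b + 3)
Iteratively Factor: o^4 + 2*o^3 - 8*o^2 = (o)*(o^3 + 2*o^2 - 8*o) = o*(o - 2)*(o^2 + 4*o) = o*(o - 2)*(o + 4)*(o)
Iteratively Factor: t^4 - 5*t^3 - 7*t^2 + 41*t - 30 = (t - 5)*(t^3 - 7*t + 6) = (t - 5)*(t + 3)*(t^2 - 3*t + 2) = (t - 5)*(t - 1)*(t + 3)*(t - 2)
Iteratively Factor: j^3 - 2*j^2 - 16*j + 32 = (j - 2)*(j^2 - 16) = (j - 2)*(j + 4)*(j - 4)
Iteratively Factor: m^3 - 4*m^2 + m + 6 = (m - 2)*(m^2 - 2*m - 3) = (m - 3)*(m - 2)*(m + 1)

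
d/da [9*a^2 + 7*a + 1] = 18*a + 7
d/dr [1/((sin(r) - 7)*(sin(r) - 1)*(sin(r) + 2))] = 3*(4*sin(r) + cos(r)^2 + 2)*cos(r)/((sin(r) - 7)^2*(sin(r) - 1)^2*(sin(r) + 2)^2)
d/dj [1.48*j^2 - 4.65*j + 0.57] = 2.96*j - 4.65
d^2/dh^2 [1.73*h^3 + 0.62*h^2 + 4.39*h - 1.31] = 10.38*h + 1.24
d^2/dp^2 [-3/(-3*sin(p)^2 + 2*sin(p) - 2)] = 6*(-18*sin(p)^4 + 9*sin(p)^3 + 37*sin(p)^2 - 20*sin(p) - 2)/(3*sin(p)^2 - 2*sin(p) + 2)^3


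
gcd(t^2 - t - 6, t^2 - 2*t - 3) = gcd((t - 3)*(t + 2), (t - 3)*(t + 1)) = t - 3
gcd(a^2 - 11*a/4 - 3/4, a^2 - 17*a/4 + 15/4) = a - 3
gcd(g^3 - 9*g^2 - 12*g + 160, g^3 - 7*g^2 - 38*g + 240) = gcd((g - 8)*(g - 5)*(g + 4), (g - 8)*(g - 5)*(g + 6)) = g^2 - 13*g + 40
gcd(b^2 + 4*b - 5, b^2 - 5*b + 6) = 1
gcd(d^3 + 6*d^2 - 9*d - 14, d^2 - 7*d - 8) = d + 1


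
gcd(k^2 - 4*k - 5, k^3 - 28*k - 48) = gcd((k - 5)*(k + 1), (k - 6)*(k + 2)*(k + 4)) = 1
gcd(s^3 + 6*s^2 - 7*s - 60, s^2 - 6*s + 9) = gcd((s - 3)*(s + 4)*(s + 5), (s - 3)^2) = s - 3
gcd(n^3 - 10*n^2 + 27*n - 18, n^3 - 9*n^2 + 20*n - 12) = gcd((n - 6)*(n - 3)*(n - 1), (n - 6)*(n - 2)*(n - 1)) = n^2 - 7*n + 6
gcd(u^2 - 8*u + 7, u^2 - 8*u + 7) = u^2 - 8*u + 7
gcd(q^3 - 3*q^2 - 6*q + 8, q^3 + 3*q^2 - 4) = q^2 + q - 2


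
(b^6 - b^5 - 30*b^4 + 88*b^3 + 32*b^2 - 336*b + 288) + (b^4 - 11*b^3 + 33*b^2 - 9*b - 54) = b^6 - b^5 - 29*b^4 + 77*b^3 + 65*b^2 - 345*b + 234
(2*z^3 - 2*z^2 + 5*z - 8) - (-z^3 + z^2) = 3*z^3 - 3*z^2 + 5*z - 8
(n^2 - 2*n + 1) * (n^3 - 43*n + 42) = n^5 - 2*n^4 - 42*n^3 + 128*n^2 - 127*n + 42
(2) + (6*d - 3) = 6*d - 1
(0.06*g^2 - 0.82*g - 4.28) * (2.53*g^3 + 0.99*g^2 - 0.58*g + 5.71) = 0.1518*g^5 - 2.0152*g^4 - 11.675*g^3 - 3.419*g^2 - 2.1998*g - 24.4388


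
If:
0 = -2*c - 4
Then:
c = -2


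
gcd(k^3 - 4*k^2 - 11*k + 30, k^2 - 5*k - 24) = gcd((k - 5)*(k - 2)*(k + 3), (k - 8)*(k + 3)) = k + 3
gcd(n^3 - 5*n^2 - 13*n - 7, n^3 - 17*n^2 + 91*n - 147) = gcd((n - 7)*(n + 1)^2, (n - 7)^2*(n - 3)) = n - 7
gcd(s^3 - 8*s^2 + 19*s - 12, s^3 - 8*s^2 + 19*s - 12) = s^3 - 8*s^2 + 19*s - 12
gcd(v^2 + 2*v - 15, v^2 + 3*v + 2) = 1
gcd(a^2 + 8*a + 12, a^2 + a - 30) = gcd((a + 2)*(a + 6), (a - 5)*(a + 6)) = a + 6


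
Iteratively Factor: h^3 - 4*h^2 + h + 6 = (h - 2)*(h^2 - 2*h - 3) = (h - 2)*(h + 1)*(h - 3)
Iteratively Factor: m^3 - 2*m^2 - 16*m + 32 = (m - 4)*(m^2 + 2*m - 8) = (m - 4)*(m + 4)*(m - 2)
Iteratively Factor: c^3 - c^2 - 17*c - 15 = (c + 3)*(c^2 - 4*c - 5) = (c - 5)*(c + 3)*(c + 1)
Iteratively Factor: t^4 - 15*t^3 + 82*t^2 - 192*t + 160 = (t - 4)*(t^3 - 11*t^2 + 38*t - 40) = (t - 5)*(t - 4)*(t^2 - 6*t + 8) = (t - 5)*(t - 4)*(t - 2)*(t - 4)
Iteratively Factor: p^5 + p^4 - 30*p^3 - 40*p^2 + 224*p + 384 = (p - 4)*(p^4 + 5*p^3 - 10*p^2 - 80*p - 96) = (p - 4)^2*(p^3 + 9*p^2 + 26*p + 24) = (p - 4)^2*(p + 3)*(p^2 + 6*p + 8) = (p - 4)^2*(p + 3)*(p + 4)*(p + 2)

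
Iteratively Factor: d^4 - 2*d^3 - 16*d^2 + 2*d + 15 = (d + 1)*(d^3 - 3*d^2 - 13*d + 15) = (d - 1)*(d + 1)*(d^2 - 2*d - 15) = (d - 1)*(d + 1)*(d + 3)*(d - 5)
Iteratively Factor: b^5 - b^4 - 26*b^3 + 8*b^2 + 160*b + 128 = (b + 2)*(b^4 - 3*b^3 - 20*b^2 + 48*b + 64) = (b + 1)*(b + 2)*(b^3 - 4*b^2 - 16*b + 64) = (b - 4)*(b + 1)*(b + 2)*(b^2 - 16) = (b - 4)^2*(b + 1)*(b + 2)*(b + 4)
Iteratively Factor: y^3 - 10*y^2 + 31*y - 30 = (y - 3)*(y^2 - 7*y + 10) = (y - 3)*(y - 2)*(y - 5)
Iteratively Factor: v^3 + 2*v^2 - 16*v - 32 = (v - 4)*(v^2 + 6*v + 8) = (v - 4)*(v + 2)*(v + 4)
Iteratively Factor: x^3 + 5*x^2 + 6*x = (x + 2)*(x^2 + 3*x) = x*(x + 2)*(x + 3)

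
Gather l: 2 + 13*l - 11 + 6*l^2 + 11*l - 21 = 6*l^2 + 24*l - 30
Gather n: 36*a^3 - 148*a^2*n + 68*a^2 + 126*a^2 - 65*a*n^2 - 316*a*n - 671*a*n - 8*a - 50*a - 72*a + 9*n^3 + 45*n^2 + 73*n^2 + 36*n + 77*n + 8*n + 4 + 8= 36*a^3 + 194*a^2 - 130*a + 9*n^3 + n^2*(118 - 65*a) + n*(-148*a^2 - 987*a + 121) + 12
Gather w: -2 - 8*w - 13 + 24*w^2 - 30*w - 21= 24*w^2 - 38*w - 36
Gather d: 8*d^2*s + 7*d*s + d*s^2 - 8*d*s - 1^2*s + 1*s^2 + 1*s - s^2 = 8*d^2*s + d*(s^2 - s)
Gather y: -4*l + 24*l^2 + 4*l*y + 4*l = 24*l^2 + 4*l*y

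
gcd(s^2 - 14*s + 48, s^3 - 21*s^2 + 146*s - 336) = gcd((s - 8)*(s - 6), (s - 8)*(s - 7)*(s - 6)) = s^2 - 14*s + 48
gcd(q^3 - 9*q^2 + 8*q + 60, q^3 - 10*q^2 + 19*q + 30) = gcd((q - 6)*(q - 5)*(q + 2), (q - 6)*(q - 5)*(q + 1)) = q^2 - 11*q + 30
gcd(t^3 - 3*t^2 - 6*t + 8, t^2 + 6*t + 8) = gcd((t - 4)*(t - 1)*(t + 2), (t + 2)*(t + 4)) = t + 2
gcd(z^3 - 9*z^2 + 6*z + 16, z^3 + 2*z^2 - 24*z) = 1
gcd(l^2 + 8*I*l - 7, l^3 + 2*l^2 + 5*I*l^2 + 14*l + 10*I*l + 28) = l + 7*I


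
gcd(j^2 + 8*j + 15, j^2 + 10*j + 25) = j + 5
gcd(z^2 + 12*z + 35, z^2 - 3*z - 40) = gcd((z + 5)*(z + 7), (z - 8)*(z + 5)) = z + 5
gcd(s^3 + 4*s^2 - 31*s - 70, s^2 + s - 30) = s - 5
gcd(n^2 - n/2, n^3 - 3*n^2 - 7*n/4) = n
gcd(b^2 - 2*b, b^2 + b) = b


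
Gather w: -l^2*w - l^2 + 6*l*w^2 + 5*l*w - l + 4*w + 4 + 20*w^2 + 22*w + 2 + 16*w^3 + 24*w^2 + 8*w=-l^2 - l + 16*w^3 + w^2*(6*l + 44) + w*(-l^2 + 5*l + 34) + 6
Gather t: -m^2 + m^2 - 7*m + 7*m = 0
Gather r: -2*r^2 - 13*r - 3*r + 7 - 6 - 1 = -2*r^2 - 16*r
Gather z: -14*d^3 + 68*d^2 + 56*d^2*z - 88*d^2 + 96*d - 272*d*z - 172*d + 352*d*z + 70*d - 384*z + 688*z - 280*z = -14*d^3 - 20*d^2 - 6*d + z*(56*d^2 + 80*d + 24)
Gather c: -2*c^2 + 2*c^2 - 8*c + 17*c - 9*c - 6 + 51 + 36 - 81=0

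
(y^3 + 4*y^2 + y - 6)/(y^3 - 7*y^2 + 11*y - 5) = (y^2 + 5*y + 6)/(y^2 - 6*y + 5)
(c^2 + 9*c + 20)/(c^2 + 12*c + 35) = (c + 4)/(c + 7)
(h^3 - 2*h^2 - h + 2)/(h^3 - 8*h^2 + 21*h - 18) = (h^2 - 1)/(h^2 - 6*h + 9)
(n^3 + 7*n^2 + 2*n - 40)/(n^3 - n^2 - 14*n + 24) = (n + 5)/(n - 3)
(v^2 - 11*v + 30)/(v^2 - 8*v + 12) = (v - 5)/(v - 2)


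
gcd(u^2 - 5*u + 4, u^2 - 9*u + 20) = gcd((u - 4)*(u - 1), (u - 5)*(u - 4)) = u - 4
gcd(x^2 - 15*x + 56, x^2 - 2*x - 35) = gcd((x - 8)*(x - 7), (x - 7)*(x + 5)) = x - 7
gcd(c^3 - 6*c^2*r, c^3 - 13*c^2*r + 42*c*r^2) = -c^2 + 6*c*r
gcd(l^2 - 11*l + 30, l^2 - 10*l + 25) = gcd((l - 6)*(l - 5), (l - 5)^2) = l - 5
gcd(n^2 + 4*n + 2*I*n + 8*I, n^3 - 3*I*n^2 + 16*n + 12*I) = n + 2*I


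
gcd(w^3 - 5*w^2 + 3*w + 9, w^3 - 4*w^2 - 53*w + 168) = w - 3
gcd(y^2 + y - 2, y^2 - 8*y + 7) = y - 1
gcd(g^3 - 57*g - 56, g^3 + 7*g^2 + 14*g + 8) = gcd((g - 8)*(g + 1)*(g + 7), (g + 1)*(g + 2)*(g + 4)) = g + 1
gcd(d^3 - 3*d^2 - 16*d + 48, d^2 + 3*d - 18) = d - 3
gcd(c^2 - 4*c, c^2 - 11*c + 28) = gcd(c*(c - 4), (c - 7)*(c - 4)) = c - 4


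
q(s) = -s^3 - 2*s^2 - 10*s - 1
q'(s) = -3*s^2 - 4*s - 10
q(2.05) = -38.52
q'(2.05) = -30.81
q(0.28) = -3.98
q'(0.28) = -11.36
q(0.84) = -11.40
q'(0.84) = -15.48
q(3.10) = -81.01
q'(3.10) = -51.23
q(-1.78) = 16.10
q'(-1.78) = -12.39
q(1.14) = -16.48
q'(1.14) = -18.46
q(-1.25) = 10.33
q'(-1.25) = -9.69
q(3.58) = -108.32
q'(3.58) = -62.77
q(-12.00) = 1559.00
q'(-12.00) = -394.00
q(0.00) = -1.00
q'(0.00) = -10.00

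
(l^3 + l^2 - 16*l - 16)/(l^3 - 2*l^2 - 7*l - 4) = (l + 4)/(l + 1)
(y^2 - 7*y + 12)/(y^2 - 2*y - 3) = (y - 4)/(y + 1)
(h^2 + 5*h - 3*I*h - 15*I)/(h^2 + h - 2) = (h^2 + h*(5 - 3*I) - 15*I)/(h^2 + h - 2)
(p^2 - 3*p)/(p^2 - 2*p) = (p - 3)/(p - 2)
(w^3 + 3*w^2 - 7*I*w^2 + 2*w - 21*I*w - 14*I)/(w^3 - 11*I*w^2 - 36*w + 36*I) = (w^3 + w^2*(3 - 7*I) + w*(2 - 21*I) - 14*I)/(w^3 - 11*I*w^2 - 36*w + 36*I)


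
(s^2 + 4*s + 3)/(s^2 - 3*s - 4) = (s + 3)/(s - 4)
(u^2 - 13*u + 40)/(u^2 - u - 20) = (u - 8)/(u + 4)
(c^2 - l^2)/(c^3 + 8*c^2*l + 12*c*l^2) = (c^2 - l^2)/(c*(c^2 + 8*c*l + 12*l^2))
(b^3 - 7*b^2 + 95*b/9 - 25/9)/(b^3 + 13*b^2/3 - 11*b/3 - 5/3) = (9*b^3 - 63*b^2 + 95*b - 25)/(3*(3*b^3 + 13*b^2 - 11*b - 5))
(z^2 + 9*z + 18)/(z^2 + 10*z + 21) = (z + 6)/(z + 7)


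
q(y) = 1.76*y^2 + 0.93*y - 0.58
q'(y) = 3.52*y + 0.93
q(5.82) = 64.45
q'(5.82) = 21.42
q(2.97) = 17.71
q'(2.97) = 11.38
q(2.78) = 15.61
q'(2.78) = 10.72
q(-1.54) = 2.16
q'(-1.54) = -4.49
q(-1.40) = 1.57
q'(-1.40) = -4.00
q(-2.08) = 5.10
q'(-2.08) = -6.39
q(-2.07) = 5.04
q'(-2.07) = -6.36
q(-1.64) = 2.63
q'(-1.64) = -4.84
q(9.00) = 150.35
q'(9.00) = 32.61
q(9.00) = 150.35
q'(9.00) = 32.61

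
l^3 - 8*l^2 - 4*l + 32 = (l - 8)*(l - 2)*(l + 2)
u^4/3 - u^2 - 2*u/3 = u*(u/3 + 1/3)*(u - 2)*(u + 1)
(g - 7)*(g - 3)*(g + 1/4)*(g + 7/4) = g^4 - 8*g^3 + 23*g^2/16 + 301*g/8 + 147/16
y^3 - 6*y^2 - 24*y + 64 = (y - 8)*(y - 2)*(y + 4)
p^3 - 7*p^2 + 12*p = p*(p - 4)*(p - 3)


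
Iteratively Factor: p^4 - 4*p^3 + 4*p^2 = (p)*(p^3 - 4*p^2 + 4*p) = p*(p - 2)*(p^2 - 2*p) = p*(p - 2)^2*(p)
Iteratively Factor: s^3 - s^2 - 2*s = (s)*(s^2 - s - 2) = s*(s - 2)*(s + 1)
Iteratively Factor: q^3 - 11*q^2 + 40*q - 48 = (q - 3)*(q^2 - 8*q + 16) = (q - 4)*(q - 3)*(q - 4)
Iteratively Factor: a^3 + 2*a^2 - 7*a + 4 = (a + 4)*(a^2 - 2*a + 1) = (a - 1)*(a + 4)*(a - 1)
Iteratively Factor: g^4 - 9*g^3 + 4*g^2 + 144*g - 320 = (g - 4)*(g^3 - 5*g^2 - 16*g + 80) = (g - 4)^2*(g^2 - g - 20) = (g - 5)*(g - 4)^2*(g + 4)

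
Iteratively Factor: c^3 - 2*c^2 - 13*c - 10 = (c + 1)*(c^2 - 3*c - 10) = (c - 5)*(c + 1)*(c + 2)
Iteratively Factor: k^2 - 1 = (k - 1)*(k + 1)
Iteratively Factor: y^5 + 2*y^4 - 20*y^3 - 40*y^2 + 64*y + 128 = (y - 2)*(y^4 + 4*y^3 - 12*y^2 - 64*y - 64) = (y - 4)*(y - 2)*(y^3 + 8*y^2 + 20*y + 16) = (y - 4)*(y - 2)*(y + 2)*(y^2 + 6*y + 8) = (y - 4)*(y - 2)*(y + 2)^2*(y + 4)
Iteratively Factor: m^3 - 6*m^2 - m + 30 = (m + 2)*(m^2 - 8*m + 15) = (m - 3)*(m + 2)*(m - 5)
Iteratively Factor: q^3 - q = (q)*(q^2 - 1) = q*(q + 1)*(q - 1)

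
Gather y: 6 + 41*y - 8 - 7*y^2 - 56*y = -7*y^2 - 15*y - 2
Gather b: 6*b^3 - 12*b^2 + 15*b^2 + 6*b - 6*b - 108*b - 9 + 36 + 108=6*b^3 + 3*b^2 - 108*b + 135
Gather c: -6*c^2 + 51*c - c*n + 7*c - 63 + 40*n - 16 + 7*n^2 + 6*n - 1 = -6*c^2 + c*(58 - n) + 7*n^2 + 46*n - 80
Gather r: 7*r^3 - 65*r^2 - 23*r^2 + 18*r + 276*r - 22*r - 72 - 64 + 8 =7*r^3 - 88*r^2 + 272*r - 128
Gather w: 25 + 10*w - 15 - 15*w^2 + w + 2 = -15*w^2 + 11*w + 12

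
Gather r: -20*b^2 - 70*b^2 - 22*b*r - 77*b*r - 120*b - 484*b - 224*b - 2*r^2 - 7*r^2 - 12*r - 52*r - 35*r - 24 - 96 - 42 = -90*b^2 - 828*b - 9*r^2 + r*(-99*b - 99) - 162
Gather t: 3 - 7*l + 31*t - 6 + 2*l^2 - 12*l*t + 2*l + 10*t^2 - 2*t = 2*l^2 - 5*l + 10*t^2 + t*(29 - 12*l) - 3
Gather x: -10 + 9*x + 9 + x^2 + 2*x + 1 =x^2 + 11*x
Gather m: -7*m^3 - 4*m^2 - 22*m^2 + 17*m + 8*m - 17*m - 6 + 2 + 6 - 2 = -7*m^3 - 26*m^2 + 8*m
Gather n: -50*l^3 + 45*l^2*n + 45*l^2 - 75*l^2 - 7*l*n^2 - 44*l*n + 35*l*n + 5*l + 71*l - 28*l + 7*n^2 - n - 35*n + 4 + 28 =-50*l^3 - 30*l^2 + 48*l + n^2*(7 - 7*l) + n*(45*l^2 - 9*l - 36) + 32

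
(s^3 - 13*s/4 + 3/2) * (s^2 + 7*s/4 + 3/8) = s^5 + 7*s^4/4 - 23*s^3/8 - 67*s^2/16 + 45*s/32 + 9/16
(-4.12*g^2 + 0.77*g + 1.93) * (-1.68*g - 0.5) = 6.9216*g^3 + 0.7664*g^2 - 3.6274*g - 0.965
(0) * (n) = 0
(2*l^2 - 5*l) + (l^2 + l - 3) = 3*l^2 - 4*l - 3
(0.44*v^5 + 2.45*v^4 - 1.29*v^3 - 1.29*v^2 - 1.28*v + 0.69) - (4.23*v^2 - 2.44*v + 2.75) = 0.44*v^5 + 2.45*v^4 - 1.29*v^3 - 5.52*v^2 + 1.16*v - 2.06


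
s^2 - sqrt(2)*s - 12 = (s - 3*sqrt(2))*(s + 2*sqrt(2))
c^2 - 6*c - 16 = (c - 8)*(c + 2)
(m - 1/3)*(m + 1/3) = m^2 - 1/9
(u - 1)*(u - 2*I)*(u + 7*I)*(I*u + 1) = I*u^4 - 4*u^3 - I*u^3 + 4*u^2 + 19*I*u^2 + 14*u - 19*I*u - 14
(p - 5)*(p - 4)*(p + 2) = p^3 - 7*p^2 + 2*p + 40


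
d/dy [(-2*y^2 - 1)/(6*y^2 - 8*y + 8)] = (4*y^2 - 5*y - 2)/(9*y^4 - 24*y^3 + 40*y^2 - 32*y + 16)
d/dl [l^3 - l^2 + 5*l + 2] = 3*l^2 - 2*l + 5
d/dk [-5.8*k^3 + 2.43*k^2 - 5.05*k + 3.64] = -17.4*k^2 + 4.86*k - 5.05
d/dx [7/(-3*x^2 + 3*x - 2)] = 21*(2*x - 1)/(3*x^2 - 3*x + 2)^2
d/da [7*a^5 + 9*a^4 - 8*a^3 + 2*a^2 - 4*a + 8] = 35*a^4 + 36*a^3 - 24*a^2 + 4*a - 4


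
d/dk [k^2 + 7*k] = 2*k + 7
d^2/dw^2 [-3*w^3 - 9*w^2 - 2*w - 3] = -18*w - 18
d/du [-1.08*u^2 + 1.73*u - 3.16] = 1.73 - 2.16*u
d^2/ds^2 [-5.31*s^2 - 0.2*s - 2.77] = -10.6200000000000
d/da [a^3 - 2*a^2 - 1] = a*(3*a - 4)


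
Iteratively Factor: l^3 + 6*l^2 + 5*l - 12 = (l - 1)*(l^2 + 7*l + 12) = (l - 1)*(l + 3)*(l + 4)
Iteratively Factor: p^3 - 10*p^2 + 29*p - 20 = (p - 5)*(p^2 - 5*p + 4) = (p - 5)*(p - 4)*(p - 1)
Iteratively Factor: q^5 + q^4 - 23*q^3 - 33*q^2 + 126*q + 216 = (q - 3)*(q^4 + 4*q^3 - 11*q^2 - 66*q - 72) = (q - 4)*(q - 3)*(q^3 + 8*q^2 + 21*q + 18) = (q - 4)*(q - 3)*(q + 2)*(q^2 + 6*q + 9) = (q - 4)*(q - 3)*(q + 2)*(q + 3)*(q + 3)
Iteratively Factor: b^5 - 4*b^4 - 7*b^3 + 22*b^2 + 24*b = (b - 3)*(b^4 - b^3 - 10*b^2 - 8*b) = b*(b - 3)*(b^3 - b^2 - 10*b - 8) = b*(b - 4)*(b - 3)*(b^2 + 3*b + 2) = b*(b - 4)*(b - 3)*(b + 2)*(b + 1)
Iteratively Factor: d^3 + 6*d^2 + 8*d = (d + 2)*(d^2 + 4*d) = (d + 2)*(d + 4)*(d)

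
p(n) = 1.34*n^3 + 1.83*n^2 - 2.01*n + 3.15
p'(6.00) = 164.67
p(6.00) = 346.41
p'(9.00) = 356.55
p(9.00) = 1110.15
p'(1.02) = 5.91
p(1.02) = 4.43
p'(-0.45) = -2.84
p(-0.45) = 4.30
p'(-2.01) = 6.87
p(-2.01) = 3.70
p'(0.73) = 2.80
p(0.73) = 3.18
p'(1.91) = 19.65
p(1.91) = 15.32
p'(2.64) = 35.67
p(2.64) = 35.25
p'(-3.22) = 27.89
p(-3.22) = -16.14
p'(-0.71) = -2.58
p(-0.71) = 5.02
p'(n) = 4.02*n^2 + 3.66*n - 2.01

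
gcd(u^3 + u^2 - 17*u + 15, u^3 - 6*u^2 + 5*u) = u - 1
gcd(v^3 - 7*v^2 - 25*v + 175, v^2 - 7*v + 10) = v - 5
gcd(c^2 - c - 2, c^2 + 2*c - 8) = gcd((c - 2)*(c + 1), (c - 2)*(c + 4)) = c - 2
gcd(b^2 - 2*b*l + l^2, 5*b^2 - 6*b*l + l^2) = b - l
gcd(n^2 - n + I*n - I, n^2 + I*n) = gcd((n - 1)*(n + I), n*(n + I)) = n + I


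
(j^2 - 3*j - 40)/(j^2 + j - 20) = (j - 8)/(j - 4)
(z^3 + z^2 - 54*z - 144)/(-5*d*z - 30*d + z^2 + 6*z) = (z^2 - 5*z - 24)/(-5*d + z)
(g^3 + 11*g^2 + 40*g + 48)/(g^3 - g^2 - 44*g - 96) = (g + 4)/(g - 8)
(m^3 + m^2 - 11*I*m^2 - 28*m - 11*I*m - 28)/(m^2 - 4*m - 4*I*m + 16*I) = (m^2 + m*(1 - 7*I) - 7*I)/(m - 4)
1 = 1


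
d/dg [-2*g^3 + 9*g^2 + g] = -6*g^2 + 18*g + 1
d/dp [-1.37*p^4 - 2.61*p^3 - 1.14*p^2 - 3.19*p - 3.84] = -5.48*p^3 - 7.83*p^2 - 2.28*p - 3.19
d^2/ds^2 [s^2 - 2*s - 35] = 2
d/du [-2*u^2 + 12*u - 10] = 12 - 4*u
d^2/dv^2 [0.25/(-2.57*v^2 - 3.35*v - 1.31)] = (3.30245*v^2 + 4.30475*v - 0.25*(5.14*v + 3.35)*(10.28*v + 6.7) + 1.68335)/(2.57*v^2 + 3.35*v + 1.31)^3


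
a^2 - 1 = (a - 1)*(a + 1)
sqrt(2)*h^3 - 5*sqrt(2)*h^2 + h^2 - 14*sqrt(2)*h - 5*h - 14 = (h - 7)*(h + 2)*(sqrt(2)*h + 1)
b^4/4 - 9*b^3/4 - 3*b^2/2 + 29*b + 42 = (b/2 + 1)^2*(b - 7)*(b - 6)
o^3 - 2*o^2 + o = o*(o - 1)^2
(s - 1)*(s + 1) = s^2 - 1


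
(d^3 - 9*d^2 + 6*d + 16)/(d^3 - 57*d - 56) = (d - 2)/(d + 7)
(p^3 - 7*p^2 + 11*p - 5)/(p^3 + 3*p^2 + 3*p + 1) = (p^3 - 7*p^2 + 11*p - 5)/(p^3 + 3*p^2 + 3*p + 1)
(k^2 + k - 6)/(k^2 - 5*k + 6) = (k + 3)/(k - 3)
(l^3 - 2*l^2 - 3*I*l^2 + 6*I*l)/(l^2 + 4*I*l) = (l^2 - 2*l - 3*I*l + 6*I)/(l + 4*I)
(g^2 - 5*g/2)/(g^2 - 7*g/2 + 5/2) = g/(g - 1)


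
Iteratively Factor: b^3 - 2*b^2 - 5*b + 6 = (b - 3)*(b^2 + b - 2) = (b - 3)*(b + 2)*(b - 1)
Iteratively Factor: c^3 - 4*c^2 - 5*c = (c + 1)*(c^2 - 5*c) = (c - 5)*(c + 1)*(c)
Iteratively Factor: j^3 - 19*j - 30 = (j + 3)*(j^2 - 3*j - 10) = (j - 5)*(j + 3)*(j + 2)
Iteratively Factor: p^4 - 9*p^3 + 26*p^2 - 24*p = (p - 3)*(p^3 - 6*p^2 + 8*p) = (p - 3)*(p - 2)*(p^2 - 4*p) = (p - 4)*(p - 3)*(p - 2)*(p)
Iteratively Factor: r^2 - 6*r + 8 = (r - 2)*(r - 4)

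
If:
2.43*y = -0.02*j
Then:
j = -121.5*y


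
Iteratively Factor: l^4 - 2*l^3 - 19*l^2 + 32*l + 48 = (l + 4)*(l^3 - 6*l^2 + 5*l + 12) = (l - 3)*(l + 4)*(l^2 - 3*l - 4) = (l - 3)*(l + 1)*(l + 4)*(l - 4)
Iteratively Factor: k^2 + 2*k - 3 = (k - 1)*(k + 3)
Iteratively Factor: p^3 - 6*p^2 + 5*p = (p - 1)*(p^2 - 5*p) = (p - 5)*(p - 1)*(p)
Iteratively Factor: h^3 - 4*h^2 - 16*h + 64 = (h - 4)*(h^2 - 16) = (h - 4)^2*(h + 4)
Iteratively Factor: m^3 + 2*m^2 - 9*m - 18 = (m + 3)*(m^2 - m - 6) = (m - 3)*(m + 3)*(m + 2)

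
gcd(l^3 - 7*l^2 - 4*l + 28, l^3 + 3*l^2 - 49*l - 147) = l - 7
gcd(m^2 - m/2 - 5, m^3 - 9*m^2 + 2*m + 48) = m + 2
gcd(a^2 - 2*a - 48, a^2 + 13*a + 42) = a + 6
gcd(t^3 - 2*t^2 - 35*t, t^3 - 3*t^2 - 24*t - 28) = t - 7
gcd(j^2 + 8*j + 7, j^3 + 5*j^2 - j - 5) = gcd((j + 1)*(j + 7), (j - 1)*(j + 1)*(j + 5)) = j + 1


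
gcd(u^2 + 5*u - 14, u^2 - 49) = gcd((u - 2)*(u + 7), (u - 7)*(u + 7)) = u + 7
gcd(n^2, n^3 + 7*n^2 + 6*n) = n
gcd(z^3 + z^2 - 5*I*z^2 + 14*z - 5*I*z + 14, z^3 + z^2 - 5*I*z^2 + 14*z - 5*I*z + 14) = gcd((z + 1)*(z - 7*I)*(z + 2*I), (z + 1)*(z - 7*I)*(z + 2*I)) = z^3 + z^2*(1 - 5*I) + z*(14 - 5*I) + 14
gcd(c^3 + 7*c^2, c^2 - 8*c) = c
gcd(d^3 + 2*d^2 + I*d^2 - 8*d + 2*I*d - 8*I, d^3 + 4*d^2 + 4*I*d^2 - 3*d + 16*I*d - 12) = d^2 + d*(4 + I) + 4*I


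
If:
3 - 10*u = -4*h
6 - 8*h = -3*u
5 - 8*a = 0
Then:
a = 5/8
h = 69/68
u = 12/17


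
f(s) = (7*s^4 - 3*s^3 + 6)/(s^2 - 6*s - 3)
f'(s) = (6 - 2*s)*(7*s^4 - 3*s^3 + 6)/(s^2 - 6*s - 3)^2 + (28*s^3 - 9*s^2)/(s^2 - 6*s - 3) = (s^2*(9 - 28*s)*(-s^2 + 6*s + 3) - 2*(s - 3)*(7*s^4 - 3*s^3 + 6))/(-s^2 + 6*s + 3)^2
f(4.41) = -239.35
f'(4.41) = -289.79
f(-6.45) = 167.22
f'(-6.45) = -61.15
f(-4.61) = 75.39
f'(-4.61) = -38.92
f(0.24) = -1.36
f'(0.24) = 1.75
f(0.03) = -1.89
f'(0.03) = 3.53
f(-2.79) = 23.01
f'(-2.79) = -19.13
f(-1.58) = 6.85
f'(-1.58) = -7.82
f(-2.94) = 25.99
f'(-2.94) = -20.64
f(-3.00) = 27.25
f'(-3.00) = -21.25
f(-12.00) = 705.83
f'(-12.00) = -133.83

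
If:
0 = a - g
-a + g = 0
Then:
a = g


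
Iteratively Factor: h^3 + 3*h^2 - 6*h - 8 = (h + 4)*(h^2 - h - 2) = (h + 1)*(h + 4)*(h - 2)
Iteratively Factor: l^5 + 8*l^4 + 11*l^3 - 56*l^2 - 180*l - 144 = (l - 3)*(l^4 + 11*l^3 + 44*l^2 + 76*l + 48) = (l - 3)*(l + 4)*(l^3 + 7*l^2 + 16*l + 12) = (l - 3)*(l + 3)*(l + 4)*(l^2 + 4*l + 4) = (l - 3)*(l + 2)*(l + 3)*(l + 4)*(l + 2)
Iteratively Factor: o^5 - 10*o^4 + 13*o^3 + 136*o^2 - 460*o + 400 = (o + 4)*(o^4 - 14*o^3 + 69*o^2 - 140*o + 100) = (o - 2)*(o + 4)*(o^3 - 12*o^2 + 45*o - 50) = (o - 2)^2*(o + 4)*(o^2 - 10*o + 25) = (o - 5)*(o - 2)^2*(o + 4)*(o - 5)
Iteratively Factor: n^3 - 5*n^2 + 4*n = (n - 1)*(n^2 - 4*n) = n*(n - 1)*(n - 4)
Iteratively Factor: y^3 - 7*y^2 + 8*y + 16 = (y - 4)*(y^2 - 3*y - 4) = (y - 4)*(y + 1)*(y - 4)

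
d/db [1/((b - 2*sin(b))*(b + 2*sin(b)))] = 2*(-b + 2*sin(2*b))/((b - 2*sin(b))^2*(b + 2*sin(b))^2)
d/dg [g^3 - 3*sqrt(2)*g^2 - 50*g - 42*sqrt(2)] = 3*g^2 - 6*sqrt(2)*g - 50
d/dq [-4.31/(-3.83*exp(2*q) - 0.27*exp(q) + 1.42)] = (-33.0146*exp(q) - 1.1637)*exp(q)/(3.83*exp(2*q) + 0.27*exp(q) - 1.42)^2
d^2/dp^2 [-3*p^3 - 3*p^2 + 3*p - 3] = -18*p - 6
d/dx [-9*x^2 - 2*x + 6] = -18*x - 2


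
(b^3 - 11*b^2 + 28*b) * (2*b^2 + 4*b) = 2*b^5 - 18*b^4 + 12*b^3 + 112*b^2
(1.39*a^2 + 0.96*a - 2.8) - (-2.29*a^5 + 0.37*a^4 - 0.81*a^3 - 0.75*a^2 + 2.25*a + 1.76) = 2.29*a^5 - 0.37*a^4 + 0.81*a^3 + 2.14*a^2 - 1.29*a - 4.56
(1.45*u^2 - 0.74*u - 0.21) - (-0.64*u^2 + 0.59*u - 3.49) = 2.09*u^2 - 1.33*u + 3.28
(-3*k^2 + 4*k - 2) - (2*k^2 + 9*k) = -5*k^2 - 5*k - 2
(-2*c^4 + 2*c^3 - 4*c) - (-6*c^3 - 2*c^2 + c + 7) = -2*c^4 + 8*c^3 + 2*c^2 - 5*c - 7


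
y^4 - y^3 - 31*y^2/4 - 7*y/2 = y*(y - 7/2)*(y + 1/2)*(y + 2)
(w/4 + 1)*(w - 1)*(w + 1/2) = w^3/4 + 7*w^2/8 - 5*w/8 - 1/2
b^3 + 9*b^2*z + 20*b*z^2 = b*(b + 4*z)*(b + 5*z)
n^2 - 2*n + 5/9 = (n - 5/3)*(n - 1/3)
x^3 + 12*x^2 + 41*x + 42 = (x + 2)*(x + 3)*(x + 7)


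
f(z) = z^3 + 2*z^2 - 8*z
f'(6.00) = 124.00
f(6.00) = 240.00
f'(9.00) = 271.00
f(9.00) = 819.00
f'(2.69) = 24.47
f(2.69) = 12.42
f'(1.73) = 7.90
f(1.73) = -2.68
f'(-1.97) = -4.24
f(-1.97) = 15.88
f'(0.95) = -1.49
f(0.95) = -4.94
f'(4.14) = 59.98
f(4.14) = 72.12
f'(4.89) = 83.30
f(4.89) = 125.63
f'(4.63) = 74.83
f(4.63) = 105.09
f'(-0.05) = -8.19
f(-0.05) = 0.40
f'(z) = 3*z^2 + 4*z - 8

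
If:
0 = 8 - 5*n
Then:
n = 8/5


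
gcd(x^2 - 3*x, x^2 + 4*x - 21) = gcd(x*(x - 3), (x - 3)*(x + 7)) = x - 3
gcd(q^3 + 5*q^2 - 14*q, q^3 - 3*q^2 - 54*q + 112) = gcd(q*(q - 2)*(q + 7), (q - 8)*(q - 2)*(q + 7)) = q^2 + 5*q - 14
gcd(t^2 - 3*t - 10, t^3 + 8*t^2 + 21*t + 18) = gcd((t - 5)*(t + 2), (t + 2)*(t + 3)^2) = t + 2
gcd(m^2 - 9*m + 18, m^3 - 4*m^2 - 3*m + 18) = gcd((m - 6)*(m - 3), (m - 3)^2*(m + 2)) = m - 3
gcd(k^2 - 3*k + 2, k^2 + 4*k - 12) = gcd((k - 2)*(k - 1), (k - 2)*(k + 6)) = k - 2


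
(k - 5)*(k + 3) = k^2 - 2*k - 15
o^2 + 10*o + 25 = (o + 5)^2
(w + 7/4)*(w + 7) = w^2 + 35*w/4 + 49/4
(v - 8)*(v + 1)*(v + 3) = v^3 - 4*v^2 - 29*v - 24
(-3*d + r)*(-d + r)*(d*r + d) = 3*d^3*r + 3*d^3 - 4*d^2*r^2 - 4*d^2*r + d*r^3 + d*r^2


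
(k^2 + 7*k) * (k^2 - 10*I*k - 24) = k^4 + 7*k^3 - 10*I*k^3 - 24*k^2 - 70*I*k^2 - 168*k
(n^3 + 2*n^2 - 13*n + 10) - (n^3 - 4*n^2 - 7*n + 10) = 6*n^2 - 6*n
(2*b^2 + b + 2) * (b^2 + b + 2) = 2*b^4 + 3*b^3 + 7*b^2 + 4*b + 4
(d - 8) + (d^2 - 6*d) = d^2 - 5*d - 8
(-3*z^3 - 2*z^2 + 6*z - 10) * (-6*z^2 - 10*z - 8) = 18*z^5 + 42*z^4 + 8*z^3 + 16*z^2 + 52*z + 80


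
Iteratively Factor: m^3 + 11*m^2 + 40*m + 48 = (m + 4)*(m^2 + 7*m + 12) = (m + 4)^2*(m + 3)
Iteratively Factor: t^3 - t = (t + 1)*(t^2 - t) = t*(t + 1)*(t - 1)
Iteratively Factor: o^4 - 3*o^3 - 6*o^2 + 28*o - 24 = (o - 2)*(o^3 - o^2 - 8*o + 12) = (o - 2)^2*(o^2 + o - 6) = (o - 2)^2*(o + 3)*(o - 2)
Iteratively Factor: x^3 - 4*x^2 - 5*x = (x + 1)*(x^2 - 5*x) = x*(x + 1)*(x - 5)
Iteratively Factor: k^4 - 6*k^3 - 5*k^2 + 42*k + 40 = (k - 4)*(k^3 - 2*k^2 - 13*k - 10) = (k - 4)*(k + 1)*(k^2 - 3*k - 10) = (k - 5)*(k - 4)*(k + 1)*(k + 2)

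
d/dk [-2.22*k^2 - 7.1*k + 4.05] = -4.44*k - 7.1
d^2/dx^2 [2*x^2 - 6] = 4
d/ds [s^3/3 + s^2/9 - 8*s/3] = s^2 + 2*s/9 - 8/3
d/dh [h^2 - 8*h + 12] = 2*h - 8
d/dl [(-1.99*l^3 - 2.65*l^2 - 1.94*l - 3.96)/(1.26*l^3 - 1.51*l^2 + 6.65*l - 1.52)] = (8.88178419700125e-16*l^5 + 6.3439*l^4 - 21.5782*l^3 + 3.49130000000001*l^2 - 3.9032*l + 29.2828)/(1.5876*l^6 - 3.8052*l^5 + 19.0381*l^4 - 23.9134*l^3 + 48.8129*l^2 - 20.216*l + 2.3104)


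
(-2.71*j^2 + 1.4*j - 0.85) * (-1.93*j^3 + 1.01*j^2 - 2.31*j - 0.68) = 5.2303*j^5 - 5.4391*j^4 + 9.3146*j^3 - 2.2497*j^2 + 1.0115*j + 0.578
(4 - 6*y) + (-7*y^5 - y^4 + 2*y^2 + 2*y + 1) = -7*y^5 - y^4 + 2*y^2 - 4*y + 5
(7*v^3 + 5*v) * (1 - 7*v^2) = -49*v^5 - 28*v^3 + 5*v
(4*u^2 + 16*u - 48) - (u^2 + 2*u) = 3*u^2 + 14*u - 48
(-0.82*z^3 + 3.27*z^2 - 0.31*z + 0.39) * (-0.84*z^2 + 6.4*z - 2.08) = 0.6888*z^5 - 7.9948*z^4 + 22.894*z^3 - 9.1132*z^2 + 3.1408*z - 0.8112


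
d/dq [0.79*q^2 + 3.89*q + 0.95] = 1.58*q + 3.89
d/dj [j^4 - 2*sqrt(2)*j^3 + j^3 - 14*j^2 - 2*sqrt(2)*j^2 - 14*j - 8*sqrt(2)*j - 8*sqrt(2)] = 4*j^3 - 6*sqrt(2)*j^2 + 3*j^2 - 28*j - 4*sqrt(2)*j - 14 - 8*sqrt(2)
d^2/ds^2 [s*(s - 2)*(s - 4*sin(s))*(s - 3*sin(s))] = 7*s^3*sin(s) - 14*s^2*sin(s) - 42*s^2*cos(s) + 24*s^2*cos(2*s) + 12*s^2 - 42*s*sin(s) + 56*s*cos(s) - 48*sqrt(2)*s*cos(2*s + pi/4) - 12*s + 28*sin(s) - 48*sin(2*s) - 12*cos(2*s) + 12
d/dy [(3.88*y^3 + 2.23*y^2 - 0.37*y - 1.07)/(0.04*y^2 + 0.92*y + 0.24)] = (0.1552*y^4 + 7.1392*y^3 + 4.86*y^2 + 1.156*y + 0.8956)/(0.0016*y^4 + 0.0736*y^3 + 0.8656*y^2 + 0.4416*y + 0.0576)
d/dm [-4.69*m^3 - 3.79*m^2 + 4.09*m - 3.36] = -14.07*m^2 - 7.58*m + 4.09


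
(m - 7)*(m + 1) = m^2 - 6*m - 7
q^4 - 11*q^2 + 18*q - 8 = (q - 2)*(q - 1)^2*(q + 4)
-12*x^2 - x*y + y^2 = (-4*x + y)*(3*x + y)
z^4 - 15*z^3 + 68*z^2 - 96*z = z*(z - 8)*(z - 4)*(z - 3)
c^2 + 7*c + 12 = (c + 3)*(c + 4)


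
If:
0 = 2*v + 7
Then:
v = -7/2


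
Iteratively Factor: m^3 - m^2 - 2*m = (m - 2)*(m^2 + m) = m*(m - 2)*(m + 1)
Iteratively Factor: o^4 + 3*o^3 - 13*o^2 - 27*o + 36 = (o - 1)*(o^3 + 4*o^2 - 9*o - 36) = (o - 1)*(o + 4)*(o^2 - 9) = (o - 3)*(o - 1)*(o + 4)*(o + 3)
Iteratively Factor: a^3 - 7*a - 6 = (a + 1)*(a^2 - a - 6) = (a + 1)*(a + 2)*(a - 3)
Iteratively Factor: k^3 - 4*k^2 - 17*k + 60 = (k - 5)*(k^2 + k - 12) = (k - 5)*(k - 3)*(k + 4)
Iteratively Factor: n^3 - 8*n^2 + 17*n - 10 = (n - 5)*(n^2 - 3*n + 2) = (n - 5)*(n - 2)*(n - 1)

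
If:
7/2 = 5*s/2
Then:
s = 7/5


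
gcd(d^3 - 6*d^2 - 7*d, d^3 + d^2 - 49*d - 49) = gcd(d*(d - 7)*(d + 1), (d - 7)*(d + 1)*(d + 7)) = d^2 - 6*d - 7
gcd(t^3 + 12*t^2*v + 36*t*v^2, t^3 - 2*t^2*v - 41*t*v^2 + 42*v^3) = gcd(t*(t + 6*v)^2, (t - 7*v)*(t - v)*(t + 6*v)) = t + 6*v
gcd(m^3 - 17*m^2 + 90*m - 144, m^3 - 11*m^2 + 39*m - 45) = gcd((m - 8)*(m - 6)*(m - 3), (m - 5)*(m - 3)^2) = m - 3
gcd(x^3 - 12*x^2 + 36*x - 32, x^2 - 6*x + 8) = x - 2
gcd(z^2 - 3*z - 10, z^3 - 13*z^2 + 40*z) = z - 5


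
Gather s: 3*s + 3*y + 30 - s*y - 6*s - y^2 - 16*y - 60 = s*(-y - 3) - y^2 - 13*y - 30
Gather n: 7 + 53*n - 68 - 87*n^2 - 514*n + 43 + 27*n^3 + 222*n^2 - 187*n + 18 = 27*n^3 + 135*n^2 - 648*n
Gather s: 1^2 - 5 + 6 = 2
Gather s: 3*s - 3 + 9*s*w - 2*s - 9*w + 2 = s*(9*w + 1) - 9*w - 1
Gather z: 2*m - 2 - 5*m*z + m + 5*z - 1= 3*m + z*(5 - 5*m) - 3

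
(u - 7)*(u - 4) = u^2 - 11*u + 28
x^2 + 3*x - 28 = (x - 4)*(x + 7)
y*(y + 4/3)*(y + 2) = y^3 + 10*y^2/3 + 8*y/3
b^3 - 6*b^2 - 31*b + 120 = (b - 8)*(b - 3)*(b + 5)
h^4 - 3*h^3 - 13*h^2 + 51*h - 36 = (h - 3)^2*(h - 1)*(h + 4)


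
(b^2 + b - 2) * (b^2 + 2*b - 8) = b^4 + 3*b^3 - 8*b^2 - 12*b + 16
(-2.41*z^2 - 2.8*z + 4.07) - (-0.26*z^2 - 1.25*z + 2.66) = -2.15*z^2 - 1.55*z + 1.41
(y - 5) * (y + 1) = y^2 - 4*y - 5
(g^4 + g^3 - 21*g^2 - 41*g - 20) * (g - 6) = g^5 - 5*g^4 - 27*g^3 + 85*g^2 + 226*g + 120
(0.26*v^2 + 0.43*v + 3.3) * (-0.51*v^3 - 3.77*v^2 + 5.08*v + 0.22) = -0.1326*v^5 - 1.1995*v^4 - 1.9833*v^3 - 10.1994*v^2 + 16.8586*v + 0.726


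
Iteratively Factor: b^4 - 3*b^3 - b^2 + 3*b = (b + 1)*(b^3 - 4*b^2 + 3*b) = (b - 1)*(b + 1)*(b^2 - 3*b) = (b - 3)*(b - 1)*(b + 1)*(b)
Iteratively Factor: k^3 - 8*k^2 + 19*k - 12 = (k - 4)*(k^2 - 4*k + 3) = (k - 4)*(k - 3)*(k - 1)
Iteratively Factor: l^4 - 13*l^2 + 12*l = (l - 1)*(l^3 + l^2 - 12*l) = (l - 3)*(l - 1)*(l^2 + 4*l) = l*(l - 3)*(l - 1)*(l + 4)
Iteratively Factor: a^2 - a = (a)*(a - 1)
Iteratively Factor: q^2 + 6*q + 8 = (q + 2)*(q + 4)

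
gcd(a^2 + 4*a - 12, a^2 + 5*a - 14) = a - 2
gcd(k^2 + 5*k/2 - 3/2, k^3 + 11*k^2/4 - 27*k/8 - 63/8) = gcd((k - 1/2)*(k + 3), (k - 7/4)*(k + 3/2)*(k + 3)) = k + 3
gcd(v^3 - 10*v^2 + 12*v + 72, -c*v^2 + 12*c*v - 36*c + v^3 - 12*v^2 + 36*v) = v^2 - 12*v + 36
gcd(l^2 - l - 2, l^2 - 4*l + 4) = l - 2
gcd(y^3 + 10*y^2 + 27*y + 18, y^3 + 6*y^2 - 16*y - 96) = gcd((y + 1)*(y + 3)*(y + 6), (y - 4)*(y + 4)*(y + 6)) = y + 6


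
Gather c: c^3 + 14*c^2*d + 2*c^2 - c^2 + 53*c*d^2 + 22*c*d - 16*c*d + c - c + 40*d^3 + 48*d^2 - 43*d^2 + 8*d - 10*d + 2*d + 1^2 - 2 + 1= c^3 + c^2*(14*d + 1) + c*(53*d^2 + 6*d) + 40*d^3 + 5*d^2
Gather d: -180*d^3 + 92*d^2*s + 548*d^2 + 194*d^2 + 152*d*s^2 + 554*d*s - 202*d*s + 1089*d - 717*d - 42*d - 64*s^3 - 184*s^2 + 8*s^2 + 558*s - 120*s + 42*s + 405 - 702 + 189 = -180*d^3 + d^2*(92*s + 742) + d*(152*s^2 + 352*s + 330) - 64*s^3 - 176*s^2 + 480*s - 108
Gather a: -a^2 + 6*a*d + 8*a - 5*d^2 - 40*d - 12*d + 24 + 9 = -a^2 + a*(6*d + 8) - 5*d^2 - 52*d + 33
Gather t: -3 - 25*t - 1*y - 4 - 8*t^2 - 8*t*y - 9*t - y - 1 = -8*t^2 + t*(-8*y - 34) - 2*y - 8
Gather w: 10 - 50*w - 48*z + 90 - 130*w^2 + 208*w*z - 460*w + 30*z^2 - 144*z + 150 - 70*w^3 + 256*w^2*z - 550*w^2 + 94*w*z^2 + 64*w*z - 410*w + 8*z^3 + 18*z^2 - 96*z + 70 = -70*w^3 + w^2*(256*z - 680) + w*(94*z^2 + 272*z - 920) + 8*z^3 + 48*z^2 - 288*z + 320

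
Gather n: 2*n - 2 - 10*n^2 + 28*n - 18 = -10*n^2 + 30*n - 20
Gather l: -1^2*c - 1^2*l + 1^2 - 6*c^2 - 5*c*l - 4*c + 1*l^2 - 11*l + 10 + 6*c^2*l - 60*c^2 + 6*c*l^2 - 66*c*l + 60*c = -66*c^2 + 55*c + l^2*(6*c + 1) + l*(6*c^2 - 71*c - 12) + 11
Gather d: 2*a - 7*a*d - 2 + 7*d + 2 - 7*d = -7*a*d + 2*a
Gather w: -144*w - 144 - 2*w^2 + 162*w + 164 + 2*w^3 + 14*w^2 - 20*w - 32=2*w^3 + 12*w^2 - 2*w - 12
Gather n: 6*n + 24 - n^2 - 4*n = -n^2 + 2*n + 24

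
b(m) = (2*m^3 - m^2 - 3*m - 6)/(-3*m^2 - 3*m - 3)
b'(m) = (6*m + 3)*(2*m^3 - m^2 - 3*m - 6)/(-3*m^2 - 3*m - 3)^2 + (6*m^2 - 2*m - 3)/(-3*m^2 - 3*m - 3)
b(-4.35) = 3.78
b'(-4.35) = -0.68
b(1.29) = 0.61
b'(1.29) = -0.92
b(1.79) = 0.17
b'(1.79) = -0.84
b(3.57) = -1.18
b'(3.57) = -0.72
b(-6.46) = 5.22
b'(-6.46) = -0.68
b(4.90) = -2.12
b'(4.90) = -0.70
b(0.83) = 1.06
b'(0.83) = -1.05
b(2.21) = -0.17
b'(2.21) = -0.79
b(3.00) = -0.77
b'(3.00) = -0.74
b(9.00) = -4.92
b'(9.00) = -0.68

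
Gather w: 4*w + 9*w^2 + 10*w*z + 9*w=9*w^2 + w*(10*z + 13)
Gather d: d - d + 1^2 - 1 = 0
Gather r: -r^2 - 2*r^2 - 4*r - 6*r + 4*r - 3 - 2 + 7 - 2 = -3*r^2 - 6*r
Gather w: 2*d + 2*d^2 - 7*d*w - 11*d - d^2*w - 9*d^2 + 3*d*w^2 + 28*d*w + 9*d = -7*d^2 + 3*d*w^2 + w*(-d^2 + 21*d)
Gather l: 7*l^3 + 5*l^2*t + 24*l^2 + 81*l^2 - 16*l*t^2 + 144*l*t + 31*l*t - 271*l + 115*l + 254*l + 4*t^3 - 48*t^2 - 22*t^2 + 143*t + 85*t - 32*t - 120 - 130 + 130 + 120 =7*l^3 + l^2*(5*t + 105) + l*(-16*t^2 + 175*t + 98) + 4*t^3 - 70*t^2 + 196*t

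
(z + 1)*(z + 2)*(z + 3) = z^3 + 6*z^2 + 11*z + 6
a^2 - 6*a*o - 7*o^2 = (a - 7*o)*(a + o)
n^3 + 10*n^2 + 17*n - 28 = (n - 1)*(n + 4)*(n + 7)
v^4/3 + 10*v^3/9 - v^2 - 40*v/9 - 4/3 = (v/3 + 1)*(v - 2)*(v + 1/3)*(v + 2)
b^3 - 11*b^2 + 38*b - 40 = (b - 5)*(b - 4)*(b - 2)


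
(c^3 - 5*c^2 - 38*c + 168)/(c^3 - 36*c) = (c^2 - 11*c + 28)/(c*(c - 6))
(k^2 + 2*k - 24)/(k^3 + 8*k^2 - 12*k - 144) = 1/(k + 6)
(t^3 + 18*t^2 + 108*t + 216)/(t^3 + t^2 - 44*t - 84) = (t^2 + 12*t + 36)/(t^2 - 5*t - 14)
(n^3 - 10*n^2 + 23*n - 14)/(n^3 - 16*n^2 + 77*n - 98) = (n - 1)/(n - 7)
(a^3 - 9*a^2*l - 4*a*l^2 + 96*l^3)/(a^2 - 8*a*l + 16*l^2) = (a^2 - 5*a*l - 24*l^2)/(a - 4*l)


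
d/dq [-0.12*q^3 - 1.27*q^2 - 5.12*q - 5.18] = -0.36*q^2 - 2.54*q - 5.12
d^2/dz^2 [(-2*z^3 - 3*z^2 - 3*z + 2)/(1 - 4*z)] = 2*(32*z^3 - 24*z^2 + 6*z - 17)/(64*z^3 - 48*z^2 + 12*z - 1)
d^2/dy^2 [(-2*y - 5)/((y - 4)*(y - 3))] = 2*(-2*y^3 - 15*y^2 + 177*y - 353)/(y^6 - 21*y^5 + 183*y^4 - 847*y^3 + 2196*y^2 - 3024*y + 1728)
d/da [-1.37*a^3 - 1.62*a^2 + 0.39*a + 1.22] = -4.11*a^2 - 3.24*a + 0.39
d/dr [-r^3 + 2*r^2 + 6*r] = -3*r^2 + 4*r + 6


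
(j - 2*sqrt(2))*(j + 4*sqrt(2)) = j^2 + 2*sqrt(2)*j - 16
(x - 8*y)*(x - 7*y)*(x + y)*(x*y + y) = x^4*y - 14*x^3*y^2 + x^3*y + 41*x^2*y^3 - 14*x^2*y^2 + 56*x*y^4 + 41*x*y^3 + 56*y^4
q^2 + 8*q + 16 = (q + 4)^2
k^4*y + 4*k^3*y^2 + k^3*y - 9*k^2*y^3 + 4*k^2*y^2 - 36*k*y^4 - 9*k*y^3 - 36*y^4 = (k - 3*y)*(k + 3*y)*(k + 4*y)*(k*y + y)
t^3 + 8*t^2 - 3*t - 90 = (t - 3)*(t + 5)*(t + 6)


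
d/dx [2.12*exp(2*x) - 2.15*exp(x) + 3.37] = (4.24*exp(x) - 2.15)*exp(x)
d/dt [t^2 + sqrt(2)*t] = 2*t + sqrt(2)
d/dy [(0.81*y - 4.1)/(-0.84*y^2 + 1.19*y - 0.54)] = (0.6804*y^2 - 6.888*y + 4.4416)/(0.7056*y^4 - 1.9992*y^3 + 2.3233*y^2 - 1.2852*y + 0.2916)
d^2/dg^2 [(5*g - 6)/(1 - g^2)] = 2*(4*g^2*(6 - 5*g) + 3*(5*g - 2)*(g^2 - 1))/(g^2 - 1)^3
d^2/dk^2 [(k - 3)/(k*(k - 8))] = 2*(k^3 - 9*k^2 + 72*k - 192)/(k^3*(k^3 - 24*k^2 + 192*k - 512))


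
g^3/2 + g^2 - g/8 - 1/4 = (g/2 + 1/4)*(g - 1/2)*(g + 2)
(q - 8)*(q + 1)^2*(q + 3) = q^4 - 3*q^3 - 33*q^2 - 53*q - 24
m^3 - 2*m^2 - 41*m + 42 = (m - 7)*(m - 1)*(m + 6)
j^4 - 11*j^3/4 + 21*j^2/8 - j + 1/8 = (j - 1)^2*(j - 1/2)*(j - 1/4)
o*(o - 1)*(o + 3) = o^3 + 2*o^2 - 3*o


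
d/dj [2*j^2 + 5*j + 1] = 4*j + 5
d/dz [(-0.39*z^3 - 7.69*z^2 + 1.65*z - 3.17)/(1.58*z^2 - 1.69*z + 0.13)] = (-0.6162*z^4 + 1.3182*z^3 + 10.237*z^2 + 8.0178*z - 5.1428)/(2.4964*z^4 - 5.3404*z^3 + 3.2669*z^2 - 0.4394*z + 0.0169)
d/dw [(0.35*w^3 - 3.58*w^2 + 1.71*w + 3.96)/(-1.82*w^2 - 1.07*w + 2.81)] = (-0.637*w^4 - 0.749000000000001*w^3 + 9.8933*w^2 - 5.7052*w + 9.0423)/(3.3124*w^4 + 3.8948*w^3 - 9.0835*w^2 - 6.0134*w + 7.8961)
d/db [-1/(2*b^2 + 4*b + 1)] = 4*(b + 1)/(2*b^2 + 4*b + 1)^2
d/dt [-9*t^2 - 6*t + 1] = -18*t - 6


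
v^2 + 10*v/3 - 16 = (v - 8/3)*(v + 6)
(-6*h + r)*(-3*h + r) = 18*h^2 - 9*h*r + r^2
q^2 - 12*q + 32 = (q - 8)*(q - 4)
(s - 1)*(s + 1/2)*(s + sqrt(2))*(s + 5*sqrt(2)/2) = s^4 - s^3/2 + 7*sqrt(2)*s^3/2 - 7*sqrt(2)*s^2/4 + 9*s^2/2 - 5*s/2 - 7*sqrt(2)*s/4 - 5/2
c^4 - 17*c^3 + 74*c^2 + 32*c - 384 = (c - 8)^2*(c - 3)*(c + 2)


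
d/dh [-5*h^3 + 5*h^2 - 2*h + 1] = -15*h^2 + 10*h - 2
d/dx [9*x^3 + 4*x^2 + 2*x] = 27*x^2 + 8*x + 2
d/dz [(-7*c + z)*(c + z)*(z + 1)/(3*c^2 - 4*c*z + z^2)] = (-2*(c + z)*(2*c - z)*(7*c - z)*(z + 1) + (3*c^2 - 4*c*z + z^2)*(-(c + z)*(7*c - z) + (c + z)*(z + 1) - (7*c - z)*(z + 1)))/(3*c^2 - 4*c*z + z^2)^2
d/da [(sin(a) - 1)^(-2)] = -2*cos(a)/(sin(a) - 1)^3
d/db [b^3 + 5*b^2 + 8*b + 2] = 3*b^2 + 10*b + 8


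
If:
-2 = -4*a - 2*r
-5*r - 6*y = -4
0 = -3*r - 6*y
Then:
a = -1/2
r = 2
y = -1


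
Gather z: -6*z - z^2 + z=-z^2 - 5*z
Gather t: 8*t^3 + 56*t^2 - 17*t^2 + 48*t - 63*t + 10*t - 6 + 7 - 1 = 8*t^3 + 39*t^2 - 5*t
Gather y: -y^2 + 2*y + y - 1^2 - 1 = -y^2 + 3*y - 2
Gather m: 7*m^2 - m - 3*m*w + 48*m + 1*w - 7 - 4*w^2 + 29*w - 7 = 7*m^2 + m*(47 - 3*w) - 4*w^2 + 30*w - 14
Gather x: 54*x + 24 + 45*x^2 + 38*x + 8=45*x^2 + 92*x + 32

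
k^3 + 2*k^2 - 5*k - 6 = (k - 2)*(k + 1)*(k + 3)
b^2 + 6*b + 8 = (b + 2)*(b + 4)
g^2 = g^2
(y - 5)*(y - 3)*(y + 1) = y^3 - 7*y^2 + 7*y + 15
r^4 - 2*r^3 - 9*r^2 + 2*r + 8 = (r - 4)*(r - 1)*(r + 1)*(r + 2)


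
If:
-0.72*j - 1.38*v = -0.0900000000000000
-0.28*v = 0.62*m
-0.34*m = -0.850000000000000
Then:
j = 10.74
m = 2.50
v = -5.54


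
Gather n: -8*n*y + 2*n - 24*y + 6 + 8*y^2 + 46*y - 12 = n*(2 - 8*y) + 8*y^2 + 22*y - 6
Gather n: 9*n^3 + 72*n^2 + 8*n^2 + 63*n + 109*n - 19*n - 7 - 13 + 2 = 9*n^3 + 80*n^2 + 153*n - 18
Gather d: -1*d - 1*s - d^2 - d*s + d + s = -d^2 - d*s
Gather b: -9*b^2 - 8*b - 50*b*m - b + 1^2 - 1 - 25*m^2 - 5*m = -9*b^2 + b*(-50*m - 9) - 25*m^2 - 5*m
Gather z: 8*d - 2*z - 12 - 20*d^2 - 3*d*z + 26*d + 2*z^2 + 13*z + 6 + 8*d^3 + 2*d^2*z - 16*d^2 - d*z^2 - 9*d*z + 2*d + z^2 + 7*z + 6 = 8*d^3 - 36*d^2 + 36*d + z^2*(3 - d) + z*(2*d^2 - 12*d + 18)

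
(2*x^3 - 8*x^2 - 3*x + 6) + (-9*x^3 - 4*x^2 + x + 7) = -7*x^3 - 12*x^2 - 2*x + 13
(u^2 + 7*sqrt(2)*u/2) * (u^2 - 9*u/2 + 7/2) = u^4 - 9*u^3/2 + 7*sqrt(2)*u^3/2 - 63*sqrt(2)*u^2/4 + 7*u^2/2 + 49*sqrt(2)*u/4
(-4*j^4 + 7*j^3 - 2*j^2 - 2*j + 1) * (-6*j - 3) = 24*j^5 - 30*j^4 - 9*j^3 + 18*j^2 - 3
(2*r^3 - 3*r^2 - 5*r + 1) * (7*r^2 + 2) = 14*r^5 - 21*r^4 - 31*r^3 + r^2 - 10*r + 2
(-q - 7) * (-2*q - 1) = 2*q^2 + 15*q + 7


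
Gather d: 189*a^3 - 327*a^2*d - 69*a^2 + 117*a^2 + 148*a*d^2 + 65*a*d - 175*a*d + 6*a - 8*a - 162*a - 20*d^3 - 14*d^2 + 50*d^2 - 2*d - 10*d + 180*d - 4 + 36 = 189*a^3 + 48*a^2 - 164*a - 20*d^3 + d^2*(148*a + 36) + d*(-327*a^2 - 110*a + 168) + 32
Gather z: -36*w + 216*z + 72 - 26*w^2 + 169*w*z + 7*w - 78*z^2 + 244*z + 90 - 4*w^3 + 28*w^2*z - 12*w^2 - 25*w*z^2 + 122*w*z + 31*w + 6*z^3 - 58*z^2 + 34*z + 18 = -4*w^3 - 38*w^2 + 2*w + 6*z^3 + z^2*(-25*w - 136) + z*(28*w^2 + 291*w + 494) + 180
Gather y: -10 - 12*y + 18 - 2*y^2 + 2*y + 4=-2*y^2 - 10*y + 12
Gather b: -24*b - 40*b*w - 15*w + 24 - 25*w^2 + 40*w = b*(-40*w - 24) - 25*w^2 + 25*w + 24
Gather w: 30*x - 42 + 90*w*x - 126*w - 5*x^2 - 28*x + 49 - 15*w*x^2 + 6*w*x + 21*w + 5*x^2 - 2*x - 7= w*(-15*x^2 + 96*x - 105)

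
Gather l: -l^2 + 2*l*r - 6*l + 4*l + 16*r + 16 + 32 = -l^2 + l*(2*r - 2) + 16*r + 48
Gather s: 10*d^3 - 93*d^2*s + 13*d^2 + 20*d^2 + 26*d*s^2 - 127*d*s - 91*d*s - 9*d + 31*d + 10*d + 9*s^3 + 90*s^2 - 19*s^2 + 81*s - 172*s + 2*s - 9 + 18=10*d^3 + 33*d^2 + 32*d + 9*s^3 + s^2*(26*d + 71) + s*(-93*d^2 - 218*d - 89) + 9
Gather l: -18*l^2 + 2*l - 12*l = -18*l^2 - 10*l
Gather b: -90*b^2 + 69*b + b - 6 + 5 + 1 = -90*b^2 + 70*b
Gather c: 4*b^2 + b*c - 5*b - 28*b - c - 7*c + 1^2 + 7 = 4*b^2 - 33*b + c*(b - 8) + 8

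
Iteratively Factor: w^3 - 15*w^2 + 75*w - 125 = (w - 5)*(w^2 - 10*w + 25) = (w - 5)^2*(w - 5)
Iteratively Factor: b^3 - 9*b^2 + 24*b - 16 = (b - 4)*(b^2 - 5*b + 4) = (b - 4)*(b - 1)*(b - 4)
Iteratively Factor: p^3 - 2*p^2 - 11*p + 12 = (p - 4)*(p^2 + 2*p - 3) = (p - 4)*(p + 3)*(p - 1)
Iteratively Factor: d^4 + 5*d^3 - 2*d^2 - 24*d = (d + 4)*(d^3 + d^2 - 6*d) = d*(d + 4)*(d^2 + d - 6) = d*(d - 2)*(d + 4)*(d + 3)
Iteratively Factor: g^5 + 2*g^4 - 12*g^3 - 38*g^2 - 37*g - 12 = (g - 4)*(g^4 + 6*g^3 + 12*g^2 + 10*g + 3) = (g - 4)*(g + 1)*(g^3 + 5*g^2 + 7*g + 3) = (g - 4)*(g + 1)^2*(g^2 + 4*g + 3) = (g - 4)*(g + 1)^2*(g + 3)*(g + 1)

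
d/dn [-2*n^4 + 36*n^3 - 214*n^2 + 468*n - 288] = -8*n^3 + 108*n^2 - 428*n + 468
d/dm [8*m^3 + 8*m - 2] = 24*m^2 + 8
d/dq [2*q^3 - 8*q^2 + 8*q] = 6*q^2 - 16*q + 8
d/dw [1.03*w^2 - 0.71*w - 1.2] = 2.06*w - 0.71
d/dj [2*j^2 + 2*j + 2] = 4*j + 2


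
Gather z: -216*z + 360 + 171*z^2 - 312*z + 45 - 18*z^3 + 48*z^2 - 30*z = -18*z^3 + 219*z^2 - 558*z + 405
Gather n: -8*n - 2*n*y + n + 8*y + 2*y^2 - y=n*(-2*y - 7) + 2*y^2 + 7*y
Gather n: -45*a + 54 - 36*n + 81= -45*a - 36*n + 135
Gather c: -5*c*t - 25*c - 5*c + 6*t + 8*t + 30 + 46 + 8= c*(-5*t - 30) + 14*t + 84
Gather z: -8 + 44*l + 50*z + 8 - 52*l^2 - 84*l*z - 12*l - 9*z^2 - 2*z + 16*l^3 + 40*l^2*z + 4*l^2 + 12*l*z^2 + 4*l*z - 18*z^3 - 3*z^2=16*l^3 - 48*l^2 + 32*l - 18*z^3 + z^2*(12*l - 12) + z*(40*l^2 - 80*l + 48)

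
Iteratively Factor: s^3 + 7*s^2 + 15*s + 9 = (s + 3)*(s^2 + 4*s + 3) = (s + 1)*(s + 3)*(s + 3)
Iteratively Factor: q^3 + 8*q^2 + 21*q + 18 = (q + 3)*(q^2 + 5*q + 6) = (q + 2)*(q + 3)*(q + 3)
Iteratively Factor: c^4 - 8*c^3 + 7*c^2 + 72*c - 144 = (c - 3)*(c^3 - 5*c^2 - 8*c + 48) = (c - 4)*(c - 3)*(c^2 - c - 12) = (c - 4)*(c - 3)*(c + 3)*(c - 4)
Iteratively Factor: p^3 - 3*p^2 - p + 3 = (p - 1)*(p^2 - 2*p - 3) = (p - 1)*(p + 1)*(p - 3)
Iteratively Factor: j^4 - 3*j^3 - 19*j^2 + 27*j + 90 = (j - 3)*(j^3 - 19*j - 30) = (j - 3)*(j + 3)*(j^2 - 3*j - 10) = (j - 5)*(j - 3)*(j + 3)*(j + 2)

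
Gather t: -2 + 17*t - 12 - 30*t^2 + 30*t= -30*t^2 + 47*t - 14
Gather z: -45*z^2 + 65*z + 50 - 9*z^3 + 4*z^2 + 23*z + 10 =-9*z^3 - 41*z^2 + 88*z + 60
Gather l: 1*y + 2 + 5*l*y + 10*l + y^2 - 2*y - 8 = l*(5*y + 10) + y^2 - y - 6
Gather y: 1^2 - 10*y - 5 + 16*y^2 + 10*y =16*y^2 - 4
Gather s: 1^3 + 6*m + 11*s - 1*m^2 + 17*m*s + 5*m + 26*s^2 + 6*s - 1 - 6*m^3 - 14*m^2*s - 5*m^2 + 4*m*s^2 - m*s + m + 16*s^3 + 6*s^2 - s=-6*m^3 - 6*m^2 + 12*m + 16*s^3 + s^2*(4*m + 32) + s*(-14*m^2 + 16*m + 16)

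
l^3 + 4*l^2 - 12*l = l*(l - 2)*(l + 6)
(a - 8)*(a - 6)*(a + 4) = a^3 - 10*a^2 - 8*a + 192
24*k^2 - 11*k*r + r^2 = (-8*k + r)*(-3*k + r)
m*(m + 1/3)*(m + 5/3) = m^3 + 2*m^2 + 5*m/9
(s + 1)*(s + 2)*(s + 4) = s^3 + 7*s^2 + 14*s + 8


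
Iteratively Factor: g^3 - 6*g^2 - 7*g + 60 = (g - 4)*(g^2 - 2*g - 15) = (g - 5)*(g - 4)*(g + 3)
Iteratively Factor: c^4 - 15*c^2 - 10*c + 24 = (c + 2)*(c^3 - 2*c^2 - 11*c + 12) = (c + 2)*(c + 3)*(c^2 - 5*c + 4) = (c - 4)*(c + 2)*(c + 3)*(c - 1)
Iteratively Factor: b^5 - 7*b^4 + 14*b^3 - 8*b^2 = (b - 4)*(b^4 - 3*b^3 + 2*b^2) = (b - 4)*(b - 2)*(b^3 - b^2) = b*(b - 4)*(b - 2)*(b^2 - b) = b^2*(b - 4)*(b - 2)*(b - 1)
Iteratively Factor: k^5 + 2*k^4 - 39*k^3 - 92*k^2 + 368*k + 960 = (k + 4)*(k^4 - 2*k^3 - 31*k^2 + 32*k + 240) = (k + 4)^2*(k^3 - 6*k^2 - 7*k + 60) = (k + 3)*(k + 4)^2*(k^2 - 9*k + 20) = (k - 5)*(k + 3)*(k + 4)^2*(k - 4)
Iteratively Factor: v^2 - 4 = (v - 2)*(v + 2)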